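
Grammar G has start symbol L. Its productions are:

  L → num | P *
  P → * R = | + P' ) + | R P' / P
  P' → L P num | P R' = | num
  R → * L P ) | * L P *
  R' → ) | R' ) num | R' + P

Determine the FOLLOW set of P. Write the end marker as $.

{ ), *, +, =, num }

In L → P *: add FIRST(*) = { * }.
In P → R P' / P: P is at the end, add FOLLOW(P) = { ), *, +, =, num }.
In P' → L P num: add FIRST(num) = { num }.
In P' → P R' =: add FIRST(R' =) = { ) }.
In R → * L P ): add FIRST()) = { ) }.
In R → * L P *: add FIRST(*) = { * }.
In R' → R' + P: P is at the end, add FOLLOW(R') = { ), +, = }.
Union: FOLLOW(P) = { ), *, +, =, num }.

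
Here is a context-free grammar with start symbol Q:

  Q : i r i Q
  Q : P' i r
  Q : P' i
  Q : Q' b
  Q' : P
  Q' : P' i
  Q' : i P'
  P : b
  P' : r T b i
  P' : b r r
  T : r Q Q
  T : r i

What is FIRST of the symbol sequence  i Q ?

{ i }

i is a terminal; add {i} and stop.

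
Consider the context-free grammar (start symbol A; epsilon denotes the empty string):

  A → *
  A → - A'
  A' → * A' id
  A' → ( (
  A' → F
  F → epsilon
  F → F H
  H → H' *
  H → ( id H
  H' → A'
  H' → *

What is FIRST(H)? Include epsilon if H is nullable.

{ (, * }

From H → H' *: H' nullable, take FIRST(H') ∪ {*} = { (, * }.
H → ( id H contributes {(}.
Union: FIRST(H) = { (, * }.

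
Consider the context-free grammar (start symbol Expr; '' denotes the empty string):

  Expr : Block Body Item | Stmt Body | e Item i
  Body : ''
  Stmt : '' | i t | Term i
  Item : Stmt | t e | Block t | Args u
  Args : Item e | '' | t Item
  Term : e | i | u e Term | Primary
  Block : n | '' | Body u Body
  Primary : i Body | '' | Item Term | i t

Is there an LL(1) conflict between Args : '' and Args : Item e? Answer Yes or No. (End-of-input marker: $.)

FIRST('') = { '' } and FIRST(Item e) = { e, i, n, t, u }.
The first alternative is nullable and FOLLOW(Args) = { u } shares u with FIRST of the second — conflict.

Yes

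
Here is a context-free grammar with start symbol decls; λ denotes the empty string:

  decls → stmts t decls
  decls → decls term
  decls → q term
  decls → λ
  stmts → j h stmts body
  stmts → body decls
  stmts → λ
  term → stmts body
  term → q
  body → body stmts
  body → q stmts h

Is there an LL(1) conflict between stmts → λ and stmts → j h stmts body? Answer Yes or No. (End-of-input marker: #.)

Yes

FIRST(λ) = { λ } and FIRST(j h stmts body) = { j }.
The first alternative is nullable and FOLLOW(stmts) = { #, h, j, q, t } shares j with FIRST of the second — conflict.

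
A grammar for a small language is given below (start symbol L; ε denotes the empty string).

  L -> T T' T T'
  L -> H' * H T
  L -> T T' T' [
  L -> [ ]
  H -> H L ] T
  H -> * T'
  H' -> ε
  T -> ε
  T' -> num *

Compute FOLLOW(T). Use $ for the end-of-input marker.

{ $, *, [, ], num }

In L -> T T' T T': add FIRST(T' T T') = { num }.
In L -> T T' T T': add FIRST(T') = { num }.
In L -> H' * H T: T is at the end, add FOLLOW(L) = { $, ] }.
In L -> T T' T' [: add FIRST(T' T' [) = { num }.
In H -> H L ] T: T is at the end, add FOLLOW(H) = { $, *, [, ], num }.
Union: FOLLOW(T) = { $, *, [, ], num }.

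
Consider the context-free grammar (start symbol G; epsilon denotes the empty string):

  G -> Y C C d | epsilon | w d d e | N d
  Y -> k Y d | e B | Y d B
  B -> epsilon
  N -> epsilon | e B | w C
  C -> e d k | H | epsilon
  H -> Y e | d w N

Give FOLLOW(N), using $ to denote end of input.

In G -> N d: add FIRST(d) = { d }.
In H -> d w N: N is at the end, add FOLLOW(H) = { d, e, k }.
Union: FOLLOW(N) = { d, e, k }.

{ d, e, k }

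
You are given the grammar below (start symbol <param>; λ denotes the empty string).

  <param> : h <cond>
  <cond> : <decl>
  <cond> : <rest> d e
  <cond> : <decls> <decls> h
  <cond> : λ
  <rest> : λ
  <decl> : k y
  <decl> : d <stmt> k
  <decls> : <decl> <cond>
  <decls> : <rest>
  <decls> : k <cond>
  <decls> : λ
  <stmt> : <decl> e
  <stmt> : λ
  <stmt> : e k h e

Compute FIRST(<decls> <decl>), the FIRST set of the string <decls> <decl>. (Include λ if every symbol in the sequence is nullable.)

Add FIRST(<decls>)\{λ} = { d, k }; <decls> is nullable, continue.
Add FIRST(<decl>) = { d, k }; <decl> is not nullable, stop.

{ d, k }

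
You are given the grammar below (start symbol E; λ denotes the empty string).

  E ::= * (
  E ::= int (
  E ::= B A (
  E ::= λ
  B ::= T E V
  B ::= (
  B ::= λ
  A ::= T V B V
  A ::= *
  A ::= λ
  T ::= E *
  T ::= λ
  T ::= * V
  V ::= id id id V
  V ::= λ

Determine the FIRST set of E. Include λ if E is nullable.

E ::= * ( contributes {*}.
E ::= int ( contributes {int}.
From E ::= B A (: B, A nullable, take FIRST(B) ∪ FIRST(A) ∪ {(} = { (, *, id, int }.
E ::= λ contributes λ.
Union: FIRST(E) = { (, *, id, int, λ }.

{ (, *, id, int, λ }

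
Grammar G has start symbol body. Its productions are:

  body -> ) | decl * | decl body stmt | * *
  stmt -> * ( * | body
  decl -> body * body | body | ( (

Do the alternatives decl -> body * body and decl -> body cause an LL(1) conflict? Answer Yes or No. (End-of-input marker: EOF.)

Yes

FIRST(body * body) = { (, ), * } and FIRST(body) = { (, ), * }.
Both contain (, so the two alternatives are not disjoint — LL(1) conflict.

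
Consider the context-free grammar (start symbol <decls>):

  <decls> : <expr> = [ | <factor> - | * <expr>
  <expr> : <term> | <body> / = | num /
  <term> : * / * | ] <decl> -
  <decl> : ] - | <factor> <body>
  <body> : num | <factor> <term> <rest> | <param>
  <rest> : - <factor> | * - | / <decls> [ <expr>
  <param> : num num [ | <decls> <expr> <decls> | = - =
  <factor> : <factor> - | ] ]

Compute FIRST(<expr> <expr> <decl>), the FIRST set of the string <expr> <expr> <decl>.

{ *, =, ], num }

Add FIRST(<expr>) = { *, =, ], num }; <expr> is not nullable, stop.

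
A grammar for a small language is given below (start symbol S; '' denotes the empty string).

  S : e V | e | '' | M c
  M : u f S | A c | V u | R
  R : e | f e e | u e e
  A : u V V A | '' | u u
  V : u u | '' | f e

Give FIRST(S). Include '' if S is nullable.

S : e V contributes {e}.
S : e contributes {e}.
S : '' contributes ''.
From S : M c: add FIRST(M) = { c, e, f, u }.
Union: FIRST(S) = { c, e, f, u, '' }.

{ c, e, f, u, '' }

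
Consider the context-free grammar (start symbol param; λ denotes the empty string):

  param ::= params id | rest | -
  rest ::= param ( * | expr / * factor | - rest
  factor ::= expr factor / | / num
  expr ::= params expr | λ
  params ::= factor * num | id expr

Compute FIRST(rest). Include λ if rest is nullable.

{ -, /, id }

From rest ::= param ( *: add FIRST(param) = { -, /, id }.
From rest ::= expr / * factor: expr nullable, take FIRST(expr) ∪ {/} = { /, id }.
rest ::= - rest contributes {-}.
Union: FIRST(rest) = { -, /, id }.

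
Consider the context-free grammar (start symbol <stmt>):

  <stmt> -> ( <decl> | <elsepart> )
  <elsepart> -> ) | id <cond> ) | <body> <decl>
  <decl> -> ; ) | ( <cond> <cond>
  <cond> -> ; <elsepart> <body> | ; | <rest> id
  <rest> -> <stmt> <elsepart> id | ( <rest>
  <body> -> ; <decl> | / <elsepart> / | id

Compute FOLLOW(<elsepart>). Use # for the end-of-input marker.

{ ), /, ;, id }

In <stmt> -> <elsepart> ): add FIRST()) = { ) }.
In <cond> -> ; <elsepart> <body>: add FIRST(<body>) = { /, ;, id }.
In <rest> -> <stmt> <elsepart> id: add FIRST(id) = { id }.
In <body> -> / <elsepart> /: add FIRST(/) = { / }.
Union: FOLLOW(<elsepart>) = { ), /, ;, id }.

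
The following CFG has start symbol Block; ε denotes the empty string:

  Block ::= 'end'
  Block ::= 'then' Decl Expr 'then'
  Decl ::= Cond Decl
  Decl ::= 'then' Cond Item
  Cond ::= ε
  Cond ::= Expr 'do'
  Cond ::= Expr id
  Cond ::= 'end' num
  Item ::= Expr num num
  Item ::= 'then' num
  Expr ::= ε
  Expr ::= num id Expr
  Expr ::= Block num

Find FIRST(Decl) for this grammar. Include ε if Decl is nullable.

From Decl ::= Cond Decl: Cond nullable, take FIRST(Cond) ∪ FIRST(Decl) = { 'do', 'end', 'then', id, num }.
Decl ::= 'then' Cond Item contributes {'then'}.
Union: FIRST(Decl) = { 'do', 'end', 'then', id, num }.

{ 'do', 'end', 'then', id, num }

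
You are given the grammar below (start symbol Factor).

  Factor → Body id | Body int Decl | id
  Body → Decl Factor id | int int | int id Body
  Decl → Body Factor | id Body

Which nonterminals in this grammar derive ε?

{ } (none)

No nonterminal has an empty production or an RHS whose symbols are all nullable.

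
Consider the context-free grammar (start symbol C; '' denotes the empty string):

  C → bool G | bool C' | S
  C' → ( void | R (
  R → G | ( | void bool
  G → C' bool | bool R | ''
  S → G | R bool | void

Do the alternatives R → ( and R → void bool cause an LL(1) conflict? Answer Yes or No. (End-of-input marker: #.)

No

FIRST(() = { ( } and FIRST(void bool) = { void }.
The FIRST sets are disjoint and neither alternative is nullable — no conflict.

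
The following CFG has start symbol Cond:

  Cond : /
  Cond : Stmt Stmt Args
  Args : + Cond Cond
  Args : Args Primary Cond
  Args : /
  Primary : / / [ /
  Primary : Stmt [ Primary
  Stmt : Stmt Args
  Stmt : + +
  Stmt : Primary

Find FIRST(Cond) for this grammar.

Cond : / contributes {/}.
From Cond : Stmt Stmt Args: add FIRST(Stmt) = { +, / }.
Union: FIRST(Cond) = { +, / }.

{ +, / }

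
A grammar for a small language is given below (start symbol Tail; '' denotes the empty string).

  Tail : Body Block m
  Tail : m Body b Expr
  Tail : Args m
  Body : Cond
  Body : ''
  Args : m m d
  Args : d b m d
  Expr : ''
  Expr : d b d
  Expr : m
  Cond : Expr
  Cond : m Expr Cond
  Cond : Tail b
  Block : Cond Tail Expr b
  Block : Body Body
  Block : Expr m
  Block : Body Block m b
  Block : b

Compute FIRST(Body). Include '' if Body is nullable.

{ b, d, m, '' }

From Body : Cond: add FIRST(Cond) = { b, d, m, '' } (including '' since Cond is nullable).
Body : '' contributes ''.
Union: FIRST(Body) = { b, d, m, '' }.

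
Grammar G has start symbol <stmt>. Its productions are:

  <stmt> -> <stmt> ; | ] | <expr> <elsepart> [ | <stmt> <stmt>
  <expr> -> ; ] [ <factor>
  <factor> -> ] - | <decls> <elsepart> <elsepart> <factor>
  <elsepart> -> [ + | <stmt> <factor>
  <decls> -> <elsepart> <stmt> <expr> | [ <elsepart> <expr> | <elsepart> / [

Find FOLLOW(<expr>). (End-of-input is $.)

{ ;, [, ] }

In <stmt> -> <expr> <elsepart> [: add FIRST(<elsepart> [) = { ;, [, ] }.
In <decls> -> <elsepart> <stmt> <expr>: <expr> is at the end, add FOLLOW(<decls>) = { ;, [, ] }.
In <decls> -> [ <elsepart> <expr>: <expr> is at the end, add FOLLOW(<decls>) = { ;, [, ] }.
Union: FOLLOW(<expr>) = { ;, [, ] }.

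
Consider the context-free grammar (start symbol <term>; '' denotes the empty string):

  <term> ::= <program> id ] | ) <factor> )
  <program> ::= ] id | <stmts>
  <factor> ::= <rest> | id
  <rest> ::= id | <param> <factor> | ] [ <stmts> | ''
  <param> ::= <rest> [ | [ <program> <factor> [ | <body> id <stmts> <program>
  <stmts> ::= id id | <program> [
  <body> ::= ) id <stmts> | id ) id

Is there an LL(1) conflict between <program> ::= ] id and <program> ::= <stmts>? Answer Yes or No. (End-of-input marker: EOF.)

Yes

FIRST(] id) = { ] } and FIRST(<stmts>) = { ], id }.
Both contain ], so the two alternatives are not disjoint — LL(1) conflict.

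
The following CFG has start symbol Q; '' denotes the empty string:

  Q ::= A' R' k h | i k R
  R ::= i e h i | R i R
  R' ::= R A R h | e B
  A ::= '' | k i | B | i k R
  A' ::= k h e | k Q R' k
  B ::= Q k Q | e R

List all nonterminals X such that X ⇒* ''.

{ A }

Directly nullable (have an ''-production): A.
No other nonterminal has a production whose RHS symbols are all nullable.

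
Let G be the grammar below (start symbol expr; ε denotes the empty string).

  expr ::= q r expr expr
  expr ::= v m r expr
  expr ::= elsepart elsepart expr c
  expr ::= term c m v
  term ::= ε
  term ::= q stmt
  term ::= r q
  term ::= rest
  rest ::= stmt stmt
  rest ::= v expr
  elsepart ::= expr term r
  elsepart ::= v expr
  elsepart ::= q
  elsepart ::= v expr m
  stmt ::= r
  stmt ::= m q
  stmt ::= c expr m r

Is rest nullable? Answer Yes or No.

Nullable nonterminals: term.
No production of rest has an RHS whose symbols are all nullable, so rest is not nullable.

No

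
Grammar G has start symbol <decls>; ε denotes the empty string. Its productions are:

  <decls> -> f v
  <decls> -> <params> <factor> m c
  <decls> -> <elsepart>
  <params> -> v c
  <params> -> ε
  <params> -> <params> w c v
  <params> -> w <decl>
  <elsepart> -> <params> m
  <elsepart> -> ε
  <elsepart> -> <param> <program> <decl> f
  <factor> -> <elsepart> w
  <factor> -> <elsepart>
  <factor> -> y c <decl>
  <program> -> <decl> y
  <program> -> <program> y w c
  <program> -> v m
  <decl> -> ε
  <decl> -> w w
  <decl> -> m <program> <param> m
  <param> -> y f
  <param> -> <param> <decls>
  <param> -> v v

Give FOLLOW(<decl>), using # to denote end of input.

In <params> -> w <decl>: <decl> is at the end, add FOLLOW(<params>) = { m, v, w, y }.
In <elsepart> -> <param> <program> <decl> f: add FIRST(f) = { f }.
In <factor> -> y c <decl>: <decl> is at the end, add FOLLOW(<factor>) = { m }.
In <program> -> <decl> y: add FIRST(y) = { y }.
Union: FOLLOW(<decl>) = { f, m, v, w, y }.

{ f, m, v, w, y }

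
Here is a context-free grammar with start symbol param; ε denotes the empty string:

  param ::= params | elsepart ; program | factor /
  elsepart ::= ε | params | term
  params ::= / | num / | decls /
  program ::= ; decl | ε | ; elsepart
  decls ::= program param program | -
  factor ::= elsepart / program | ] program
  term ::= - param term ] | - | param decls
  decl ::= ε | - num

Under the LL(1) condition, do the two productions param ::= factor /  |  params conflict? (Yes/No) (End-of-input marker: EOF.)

Yes

FIRST(factor /) = { -, /, ;, ], num } and FIRST(params) = { -, /, ;, ], num }.
Both contain -, so the two alternatives are not disjoint — LL(1) conflict.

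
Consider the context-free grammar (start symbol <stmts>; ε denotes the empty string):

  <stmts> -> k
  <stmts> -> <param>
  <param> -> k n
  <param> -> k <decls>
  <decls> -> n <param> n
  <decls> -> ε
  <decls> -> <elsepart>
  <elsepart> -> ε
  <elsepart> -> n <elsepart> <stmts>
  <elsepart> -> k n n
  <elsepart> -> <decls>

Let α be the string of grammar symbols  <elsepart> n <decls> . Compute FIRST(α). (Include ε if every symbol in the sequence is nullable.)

{ k, n }

Add FIRST(<elsepart>)\{ε} = { k, n }; <elsepart> is nullable, continue.
n is a terminal; add {n} and stop.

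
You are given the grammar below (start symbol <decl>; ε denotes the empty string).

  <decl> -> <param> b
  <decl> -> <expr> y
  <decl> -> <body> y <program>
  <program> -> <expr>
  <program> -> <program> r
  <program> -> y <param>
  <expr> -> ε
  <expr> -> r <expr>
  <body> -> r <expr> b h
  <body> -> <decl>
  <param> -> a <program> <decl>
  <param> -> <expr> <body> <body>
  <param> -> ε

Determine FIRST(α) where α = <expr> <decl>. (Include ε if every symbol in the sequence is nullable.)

{ a, b, r, y }

Add FIRST(<expr>)\{ε} = { r }; <expr> is nullable, continue.
Add FIRST(<decl>) = { a, b, r, y }; <decl> is not nullable, stop.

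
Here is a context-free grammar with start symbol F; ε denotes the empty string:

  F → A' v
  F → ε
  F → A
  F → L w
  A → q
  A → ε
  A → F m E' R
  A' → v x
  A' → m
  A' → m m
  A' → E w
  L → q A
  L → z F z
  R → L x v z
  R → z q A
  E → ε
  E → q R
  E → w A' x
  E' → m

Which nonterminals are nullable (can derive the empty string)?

{ A, E, F }

Directly nullable (have an ε-production): F, A, E.
No other nonterminal has a production whose RHS symbols are all nullable.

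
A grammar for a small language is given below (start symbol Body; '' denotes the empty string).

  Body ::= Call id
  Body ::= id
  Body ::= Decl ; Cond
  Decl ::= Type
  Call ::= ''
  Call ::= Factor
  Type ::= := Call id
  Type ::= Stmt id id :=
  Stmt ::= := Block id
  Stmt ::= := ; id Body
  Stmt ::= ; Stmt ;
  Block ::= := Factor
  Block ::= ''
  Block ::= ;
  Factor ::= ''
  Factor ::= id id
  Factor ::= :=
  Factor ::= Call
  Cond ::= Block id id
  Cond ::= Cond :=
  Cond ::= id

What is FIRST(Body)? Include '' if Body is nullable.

{ :=, ;, id }

From Body ::= Call id: Call nullable, take FIRST(Call) ∪ {id} = { :=, id }.
Body ::= id contributes {id}.
From Body ::= Decl ; Cond: add FIRST(Decl) = { :=, ; }.
Union: FIRST(Body) = { :=, ;, id }.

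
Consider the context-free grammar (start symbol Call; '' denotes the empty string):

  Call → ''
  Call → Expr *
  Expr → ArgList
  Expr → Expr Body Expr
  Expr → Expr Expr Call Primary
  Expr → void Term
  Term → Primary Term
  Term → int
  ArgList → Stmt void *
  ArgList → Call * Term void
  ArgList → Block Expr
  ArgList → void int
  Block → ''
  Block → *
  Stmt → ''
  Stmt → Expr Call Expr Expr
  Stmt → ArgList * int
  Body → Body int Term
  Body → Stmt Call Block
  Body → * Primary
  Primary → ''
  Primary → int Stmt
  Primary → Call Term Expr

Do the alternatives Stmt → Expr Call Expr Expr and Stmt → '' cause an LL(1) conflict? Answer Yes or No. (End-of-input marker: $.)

Yes

FIRST(Expr Call Expr Expr) = { *, void } and FIRST('') = { '' }.
The second alternative is nullable and FOLLOW(Stmt) = { *, int, void } shares * with FIRST of the first — conflict.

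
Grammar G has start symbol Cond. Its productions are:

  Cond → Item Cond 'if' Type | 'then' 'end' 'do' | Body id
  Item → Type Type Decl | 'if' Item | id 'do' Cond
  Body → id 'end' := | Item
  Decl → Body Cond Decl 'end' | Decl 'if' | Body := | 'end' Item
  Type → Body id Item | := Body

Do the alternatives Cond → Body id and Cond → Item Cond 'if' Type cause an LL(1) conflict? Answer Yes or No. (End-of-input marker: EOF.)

Yes

FIRST(Body id) = { 'if', :=, id } and FIRST(Item Cond 'if' Type) = { 'if', :=, id }.
Both contain 'if', so the two alternatives are not disjoint — LL(1) conflict.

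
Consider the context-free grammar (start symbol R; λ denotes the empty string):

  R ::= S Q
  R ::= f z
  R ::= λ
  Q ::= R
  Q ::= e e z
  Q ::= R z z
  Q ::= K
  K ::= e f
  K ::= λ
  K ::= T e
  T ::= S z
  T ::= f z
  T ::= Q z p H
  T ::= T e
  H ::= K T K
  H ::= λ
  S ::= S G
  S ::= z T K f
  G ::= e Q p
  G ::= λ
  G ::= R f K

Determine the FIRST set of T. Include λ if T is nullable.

{ e, f, z }

From T ::= S z: add FIRST(S) = { z }.
T ::= f z contributes {f}.
From T ::= Q z p H: Q nullable, take FIRST(Q) ∪ {z} = { e, f, z }.
From T ::= T e: add FIRST(T) = { e, f, z }.
Union: FIRST(T) = { e, f, z }.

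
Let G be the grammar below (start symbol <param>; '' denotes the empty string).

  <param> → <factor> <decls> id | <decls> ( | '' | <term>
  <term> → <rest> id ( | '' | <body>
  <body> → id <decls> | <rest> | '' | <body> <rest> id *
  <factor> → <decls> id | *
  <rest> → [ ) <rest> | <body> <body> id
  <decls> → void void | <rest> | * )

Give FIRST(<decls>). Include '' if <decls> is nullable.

<decls> → void void contributes {void}.
From <decls> → <rest>: add FIRST(<rest>) = { [, id }.
<decls> → * ) contributes {*}.
Union: FIRST(<decls>) = { *, [, id, void }.

{ *, [, id, void }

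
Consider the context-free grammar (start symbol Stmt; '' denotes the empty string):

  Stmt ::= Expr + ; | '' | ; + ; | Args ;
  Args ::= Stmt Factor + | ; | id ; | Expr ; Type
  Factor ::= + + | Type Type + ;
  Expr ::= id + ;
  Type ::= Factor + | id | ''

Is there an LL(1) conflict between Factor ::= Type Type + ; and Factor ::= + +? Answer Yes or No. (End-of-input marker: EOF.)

Yes

FIRST(Type Type + ;) = { +, id } and FIRST(+ +) = { + }.
Both contain +, so the two alternatives are not disjoint — LL(1) conflict.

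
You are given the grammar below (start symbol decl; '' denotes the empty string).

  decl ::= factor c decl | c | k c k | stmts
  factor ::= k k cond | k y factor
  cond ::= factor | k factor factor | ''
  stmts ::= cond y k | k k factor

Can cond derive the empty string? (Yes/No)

Yes

cond has an ''-production, so cond ⇒ ''.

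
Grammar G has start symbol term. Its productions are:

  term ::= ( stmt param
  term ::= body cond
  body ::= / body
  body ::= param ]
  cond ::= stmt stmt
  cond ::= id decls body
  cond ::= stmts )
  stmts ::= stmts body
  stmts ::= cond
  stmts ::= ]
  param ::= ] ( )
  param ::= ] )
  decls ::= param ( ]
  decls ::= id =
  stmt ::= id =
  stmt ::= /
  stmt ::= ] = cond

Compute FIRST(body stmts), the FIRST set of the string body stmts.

{ /, ] }

Add FIRST(body) = { /, ] }; body is not nullable, stop.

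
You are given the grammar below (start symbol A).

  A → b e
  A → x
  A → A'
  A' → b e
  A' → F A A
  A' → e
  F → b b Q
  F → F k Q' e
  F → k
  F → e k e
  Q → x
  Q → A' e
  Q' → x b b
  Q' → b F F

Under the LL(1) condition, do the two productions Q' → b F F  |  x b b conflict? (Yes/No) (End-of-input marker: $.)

No

FIRST(b F F) = { b } and FIRST(x b b) = { x }.
The FIRST sets are disjoint and neither alternative is nullable — no conflict.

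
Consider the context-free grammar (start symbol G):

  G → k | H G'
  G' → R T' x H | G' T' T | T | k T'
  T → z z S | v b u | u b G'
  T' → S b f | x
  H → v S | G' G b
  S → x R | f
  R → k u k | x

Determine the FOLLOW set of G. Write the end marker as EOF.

G is the start symbol, so EOF ∈ FOLLOW(G).
In H → G' G b: add FIRST(b) = { b }.
Union: FOLLOW(G) = { EOF, b }.

{ EOF, b }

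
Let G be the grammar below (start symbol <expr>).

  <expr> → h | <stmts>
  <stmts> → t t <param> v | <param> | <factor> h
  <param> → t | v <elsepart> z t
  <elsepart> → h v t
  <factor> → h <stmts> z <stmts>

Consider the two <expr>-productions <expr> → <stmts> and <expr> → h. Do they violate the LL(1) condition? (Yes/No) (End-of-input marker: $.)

FIRST(<stmts>) = { h, t, v } and FIRST(h) = { h }.
Both contain h, so the two alternatives are not disjoint — LL(1) conflict.

Yes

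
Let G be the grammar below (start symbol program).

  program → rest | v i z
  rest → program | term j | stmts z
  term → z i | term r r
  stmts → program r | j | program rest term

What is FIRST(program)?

{ j, v, z }

From program → rest: add FIRST(rest) = { j, v, z }.
program → v i z contributes {v}.
Union: FIRST(program) = { j, v, z }.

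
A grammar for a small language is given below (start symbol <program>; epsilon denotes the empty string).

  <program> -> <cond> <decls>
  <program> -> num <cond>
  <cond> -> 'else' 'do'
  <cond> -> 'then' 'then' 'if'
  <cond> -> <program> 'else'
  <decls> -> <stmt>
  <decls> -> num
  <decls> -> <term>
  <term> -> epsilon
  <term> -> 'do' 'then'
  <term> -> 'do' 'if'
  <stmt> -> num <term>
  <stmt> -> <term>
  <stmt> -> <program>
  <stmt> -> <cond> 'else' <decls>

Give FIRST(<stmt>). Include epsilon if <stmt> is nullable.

{ 'do', 'else', 'then', num, epsilon }

<stmt> -> num <term> contributes {num}.
From <stmt> -> <term>: add FIRST(<term>) = { 'do', epsilon } (including epsilon since <term> is nullable).
From <stmt> -> <program>: add FIRST(<program>) = { 'else', 'then', num }.
From <stmt> -> <cond> 'else' <decls>: add FIRST(<cond>) = { 'else', 'then', num }.
Union: FIRST(<stmt>) = { 'do', 'else', 'then', num, epsilon }.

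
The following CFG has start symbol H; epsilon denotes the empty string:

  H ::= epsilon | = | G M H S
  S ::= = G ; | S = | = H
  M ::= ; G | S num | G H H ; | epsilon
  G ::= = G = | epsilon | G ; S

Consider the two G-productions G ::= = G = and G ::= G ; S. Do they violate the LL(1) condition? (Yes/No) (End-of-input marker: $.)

Yes

FIRST(= G =) = { = } and FIRST(G ; S) = { ;, = }.
Both contain =, so the two alternatives are not disjoint — LL(1) conflict.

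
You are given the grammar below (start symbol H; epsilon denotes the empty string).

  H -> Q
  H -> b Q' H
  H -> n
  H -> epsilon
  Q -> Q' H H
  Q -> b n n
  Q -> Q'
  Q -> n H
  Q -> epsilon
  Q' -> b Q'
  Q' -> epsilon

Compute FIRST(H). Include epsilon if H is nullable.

From H -> Q: add FIRST(Q) = { b, n, epsilon } (including epsilon since Q is nullable).
H -> b Q' H contributes {b}.
H -> n contributes {n}.
H -> epsilon contributes epsilon.
Union: FIRST(H) = { b, n, epsilon }.

{ b, n, epsilon }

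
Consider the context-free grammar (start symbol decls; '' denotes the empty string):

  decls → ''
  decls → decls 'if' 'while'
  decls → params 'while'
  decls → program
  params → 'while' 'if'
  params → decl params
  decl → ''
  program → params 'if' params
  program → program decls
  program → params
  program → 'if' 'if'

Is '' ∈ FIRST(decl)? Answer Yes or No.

Yes

decl has an ''-production, so decl ⇒ ''.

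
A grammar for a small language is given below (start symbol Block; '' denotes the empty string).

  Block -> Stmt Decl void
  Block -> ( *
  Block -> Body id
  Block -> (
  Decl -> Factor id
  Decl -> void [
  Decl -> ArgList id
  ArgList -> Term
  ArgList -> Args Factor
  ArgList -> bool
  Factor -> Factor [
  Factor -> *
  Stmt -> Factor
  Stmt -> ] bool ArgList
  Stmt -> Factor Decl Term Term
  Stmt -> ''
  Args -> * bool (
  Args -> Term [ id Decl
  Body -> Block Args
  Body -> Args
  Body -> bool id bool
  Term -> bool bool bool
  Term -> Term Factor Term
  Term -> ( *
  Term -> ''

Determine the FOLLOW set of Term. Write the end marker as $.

{ (, *, [, bool, id, void }

In ArgList -> Term: Term is at the end, add FOLLOW(ArgList) = { (, *, [, bool, id, void }.
In Stmt -> Factor Decl Term Term: add FIRST(Term)\{''} = { (, *, bool }.
  Since Term is nullable, also add FOLLOW(Stmt) = { (, *, [, bool, id, void }.
In Stmt -> Factor Decl Term Term: Term is at the end, add FOLLOW(Stmt) = { (, *, [, bool, id, void }.
In Args -> Term [ id Decl: add FIRST([ id Decl) = { [ }.
In Term -> Term Factor Term: add FIRST(Factor Term) = { * }.
In Term -> Term Factor Term: Term is at the end, add FOLLOW(Term) = { (, *, [, bool, id, void }.
Union: FOLLOW(Term) = { (, *, [, bool, id, void }.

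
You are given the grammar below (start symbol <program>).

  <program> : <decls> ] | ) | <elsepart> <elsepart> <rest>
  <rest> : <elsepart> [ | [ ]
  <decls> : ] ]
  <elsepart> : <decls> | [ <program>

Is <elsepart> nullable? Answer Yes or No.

No nonterminal in this grammar is nullable.
No production of <elsepart> has an RHS whose symbols are all nullable, so <elsepart> is not nullable.

No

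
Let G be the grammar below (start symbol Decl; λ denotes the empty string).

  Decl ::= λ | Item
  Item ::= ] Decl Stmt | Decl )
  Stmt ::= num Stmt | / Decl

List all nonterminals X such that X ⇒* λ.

Directly nullable (have an λ-production): Decl.
No other nonterminal has a production whose RHS symbols are all nullable.

{ Decl }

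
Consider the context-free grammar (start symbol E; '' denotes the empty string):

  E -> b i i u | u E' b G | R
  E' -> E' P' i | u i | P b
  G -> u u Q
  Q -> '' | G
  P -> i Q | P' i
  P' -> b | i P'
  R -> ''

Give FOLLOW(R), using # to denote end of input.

{ # }

In E -> R: R is at the end, add FOLLOW(E) = { # }.
Union: FOLLOW(R) = { # }.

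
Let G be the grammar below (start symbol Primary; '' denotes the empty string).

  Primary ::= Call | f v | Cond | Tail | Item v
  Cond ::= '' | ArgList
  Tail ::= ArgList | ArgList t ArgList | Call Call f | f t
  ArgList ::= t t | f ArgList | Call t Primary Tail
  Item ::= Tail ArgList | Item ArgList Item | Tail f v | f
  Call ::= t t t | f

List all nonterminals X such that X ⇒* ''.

{ Cond, Primary }

Directly nullable (have an ''-production): Cond.
Primary ::= Cond with every symbol nullable, so Primary is nullable.
No other nonterminal has a production whose RHS symbols are all nullable.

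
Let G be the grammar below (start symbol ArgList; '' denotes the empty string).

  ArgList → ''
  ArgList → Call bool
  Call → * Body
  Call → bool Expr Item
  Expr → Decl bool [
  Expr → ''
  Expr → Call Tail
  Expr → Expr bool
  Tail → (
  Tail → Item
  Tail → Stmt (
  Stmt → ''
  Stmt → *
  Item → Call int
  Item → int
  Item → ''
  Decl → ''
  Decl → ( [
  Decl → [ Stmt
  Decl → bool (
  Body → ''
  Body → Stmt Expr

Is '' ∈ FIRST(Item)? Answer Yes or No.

Yes

Item has an ''-production, so Item ⇒ ''.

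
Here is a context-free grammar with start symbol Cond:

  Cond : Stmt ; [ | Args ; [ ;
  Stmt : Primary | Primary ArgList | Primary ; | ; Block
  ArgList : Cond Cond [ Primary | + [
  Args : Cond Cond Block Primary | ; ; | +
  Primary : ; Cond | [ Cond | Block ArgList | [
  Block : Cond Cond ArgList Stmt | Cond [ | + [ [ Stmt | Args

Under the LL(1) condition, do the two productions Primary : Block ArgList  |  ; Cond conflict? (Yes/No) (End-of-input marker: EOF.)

FIRST(Block ArgList) = { +, ;, [ } and FIRST(; Cond) = { ; }.
Both contain ;, so the two alternatives are not disjoint — LL(1) conflict.

Yes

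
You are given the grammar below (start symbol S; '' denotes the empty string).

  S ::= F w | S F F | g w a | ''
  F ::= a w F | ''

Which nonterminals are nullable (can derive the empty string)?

{ F, S }

Directly nullable (have an ''-production): S, F.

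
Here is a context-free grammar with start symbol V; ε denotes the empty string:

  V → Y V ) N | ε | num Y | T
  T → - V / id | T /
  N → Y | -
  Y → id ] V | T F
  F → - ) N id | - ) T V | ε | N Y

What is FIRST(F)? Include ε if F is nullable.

{ -, id, ε }

F → - ) N id contributes {-}.
F → - ) T V contributes {-}.
F → ε contributes ε.
From F → N Y: add FIRST(N) = { -, id }.
Union: FIRST(F) = { -, id, ε }.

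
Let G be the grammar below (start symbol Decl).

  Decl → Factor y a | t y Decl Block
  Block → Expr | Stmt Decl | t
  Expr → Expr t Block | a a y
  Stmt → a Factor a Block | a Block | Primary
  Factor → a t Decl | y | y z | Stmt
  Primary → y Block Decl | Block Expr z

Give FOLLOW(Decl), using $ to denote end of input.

{ $, a, t, y, z }

Decl is the start symbol, so $ ∈ FOLLOW(Decl).
In Decl → t y Decl Block: add FIRST(Block) = { a, t, y }.
In Block → Stmt Decl: Decl is at the end, add FOLLOW(Block) = { $, a, t, y, z }.
In Factor → a t Decl: Decl is at the end, add FOLLOW(Factor) = { a, y }.
In Primary → y Block Decl: Decl is at the end, add FOLLOW(Primary) = { a, t, y }.
Union: FOLLOW(Decl) = { $, a, t, y, z }.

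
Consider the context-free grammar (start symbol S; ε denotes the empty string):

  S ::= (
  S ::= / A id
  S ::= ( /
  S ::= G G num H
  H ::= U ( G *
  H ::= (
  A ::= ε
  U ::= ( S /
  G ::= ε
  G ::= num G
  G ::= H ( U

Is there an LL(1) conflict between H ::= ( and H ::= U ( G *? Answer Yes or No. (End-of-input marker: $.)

FIRST(() = { ( } and FIRST(U ( G *) = { ( }.
Both contain (, so the two alternatives are not disjoint — LL(1) conflict.

Yes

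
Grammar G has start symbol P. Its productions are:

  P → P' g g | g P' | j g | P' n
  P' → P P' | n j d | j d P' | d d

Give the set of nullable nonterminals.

No nonterminal has an empty production or an RHS whose symbols are all nullable.

{ } (none)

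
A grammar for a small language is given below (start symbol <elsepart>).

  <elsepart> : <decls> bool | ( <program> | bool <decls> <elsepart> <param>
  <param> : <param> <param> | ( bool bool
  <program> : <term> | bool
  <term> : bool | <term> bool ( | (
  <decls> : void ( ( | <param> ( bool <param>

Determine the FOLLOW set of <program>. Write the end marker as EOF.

{ EOF, ( }

In <elsepart> : ( <program>: <program> is at the end, add FOLLOW(<elsepart>) = { EOF, ( }.
Union: FOLLOW(<program>) = { EOF, ( }.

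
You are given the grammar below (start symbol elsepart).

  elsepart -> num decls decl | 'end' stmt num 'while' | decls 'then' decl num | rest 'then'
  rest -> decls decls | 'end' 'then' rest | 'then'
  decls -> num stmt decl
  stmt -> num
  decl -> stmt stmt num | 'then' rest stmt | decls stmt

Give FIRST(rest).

From rest -> decls decls: add FIRST(decls) = { num }.
rest -> 'end' 'then' rest contributes {'end'}.
rest -> 'then' contributes {'then'}.
Union: FIRST(rest) = { 'end', 'then', num }.

{ 'end', 'then', num }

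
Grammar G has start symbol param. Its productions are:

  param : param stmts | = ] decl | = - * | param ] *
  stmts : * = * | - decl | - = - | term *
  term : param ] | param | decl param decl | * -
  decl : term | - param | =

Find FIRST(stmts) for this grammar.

stmts : * = * contributes {*}.
stmts : - decl contributes {-}.
stmts : - = - contributes {-}.
From stmts : term *: add FIRST(term) = { *, -, = }.
Union: FIRST(stmts) = { *, -, = }.

{ *, -, = }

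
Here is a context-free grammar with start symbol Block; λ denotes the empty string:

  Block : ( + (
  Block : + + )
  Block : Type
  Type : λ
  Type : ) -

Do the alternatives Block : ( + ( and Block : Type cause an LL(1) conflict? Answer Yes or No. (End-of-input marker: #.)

FIRST(( + () = { ( } and FIRST(Type) = { ), λ }.
The second is nullable but FOLLOW(Block) = { # } is disjoint from FIRST of the first.

No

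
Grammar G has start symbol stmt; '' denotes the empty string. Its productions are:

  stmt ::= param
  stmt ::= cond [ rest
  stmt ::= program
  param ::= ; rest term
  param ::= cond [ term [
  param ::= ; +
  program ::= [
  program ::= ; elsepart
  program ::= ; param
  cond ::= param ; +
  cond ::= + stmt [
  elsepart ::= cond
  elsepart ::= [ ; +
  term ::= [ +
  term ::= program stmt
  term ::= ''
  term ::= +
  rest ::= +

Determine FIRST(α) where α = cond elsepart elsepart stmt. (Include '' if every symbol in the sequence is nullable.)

Add FIRST(cond) = { +, ; }; cond is not nullable, stop.

{ +, ; }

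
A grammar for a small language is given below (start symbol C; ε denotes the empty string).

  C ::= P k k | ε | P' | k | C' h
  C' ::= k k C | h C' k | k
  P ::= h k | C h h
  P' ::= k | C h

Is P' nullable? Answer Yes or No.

No

Nullable nonterminals: C.
No production of P' has an RHS whose symbols are all nullable, so P' is not nullable.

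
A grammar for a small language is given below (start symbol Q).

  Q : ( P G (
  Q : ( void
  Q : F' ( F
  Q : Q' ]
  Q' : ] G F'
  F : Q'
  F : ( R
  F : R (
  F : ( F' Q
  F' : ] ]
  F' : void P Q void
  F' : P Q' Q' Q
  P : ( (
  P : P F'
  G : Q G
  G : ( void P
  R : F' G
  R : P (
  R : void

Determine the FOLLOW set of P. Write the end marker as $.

{ $, (, ], void }

In Q : ( P G (: add FIRST(G () = { (, ], void }.
In F' : void P Q void: add FIRST(Q void) = { (, ], void }.
In F' : P Q' Q' Q: add FIRST(Q' Q' Q) = { ] }.
In P : P F': add FIRST(F') = { (, ], void }.
In G : ( void P: P is at the end, add FOLLOW(G) = { $, (, ], void }.
In R : P (: add FIRST(() = { ( }.
Union: FOLLOW(P) = { $, (, ], void }.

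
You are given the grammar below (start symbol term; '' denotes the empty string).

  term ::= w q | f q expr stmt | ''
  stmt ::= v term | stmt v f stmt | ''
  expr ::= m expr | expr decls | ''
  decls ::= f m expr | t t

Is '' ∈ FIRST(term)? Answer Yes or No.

Yes

term has an ''-production, so term ⇒ ''.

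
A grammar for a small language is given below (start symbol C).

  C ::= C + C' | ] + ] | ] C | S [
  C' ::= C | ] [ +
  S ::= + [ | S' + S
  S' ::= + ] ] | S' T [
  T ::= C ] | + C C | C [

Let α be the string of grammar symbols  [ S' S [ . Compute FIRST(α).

{ [ }

[ is a terminal; add {[} and stop.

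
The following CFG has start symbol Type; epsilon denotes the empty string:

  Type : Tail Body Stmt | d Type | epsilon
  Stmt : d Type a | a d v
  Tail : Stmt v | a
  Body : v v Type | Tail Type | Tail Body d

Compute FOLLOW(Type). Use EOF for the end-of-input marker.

{ EOF, a, d }

Type is the start symbol, so EOF ∈ FOLLOW(Type).
In Type : d Type: Type is at the end, add FOLLOW(Type) = { EOF, a, d }.
In Stmt : d Type a: add FIRST(a) = { a }.
In Body : v v Type: Type is at the end, add FOLLOW(Body) = { a, d }.
In Body : Tail Type: Type is at the end, add FOLLOW(Body) = { a, d }.
Union: FOLLOW(Type) = { EOF, a, d }.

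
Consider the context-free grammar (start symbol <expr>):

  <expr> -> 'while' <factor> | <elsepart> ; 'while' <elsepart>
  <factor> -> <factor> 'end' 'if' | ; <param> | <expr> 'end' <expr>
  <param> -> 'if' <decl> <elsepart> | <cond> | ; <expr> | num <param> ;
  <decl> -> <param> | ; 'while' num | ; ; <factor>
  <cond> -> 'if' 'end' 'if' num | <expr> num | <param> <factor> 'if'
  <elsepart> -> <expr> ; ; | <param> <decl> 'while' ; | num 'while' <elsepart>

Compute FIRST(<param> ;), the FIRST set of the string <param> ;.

Add FIRST(<param>) = { 'if', 'while', ;, num }; <param> is not nullable, stop.

{ 'if', 'while', ;, num }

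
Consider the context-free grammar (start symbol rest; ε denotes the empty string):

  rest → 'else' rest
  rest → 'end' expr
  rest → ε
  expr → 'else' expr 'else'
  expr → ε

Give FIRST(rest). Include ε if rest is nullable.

rest → 'else' rest contributes {'else'}.
rest → 'end' expr contributes {'end'}.
rest → ε contributes ε.
Union: FIRST(rest) = { 'else', 'end', ε }.

{ 'else', 'end', ε }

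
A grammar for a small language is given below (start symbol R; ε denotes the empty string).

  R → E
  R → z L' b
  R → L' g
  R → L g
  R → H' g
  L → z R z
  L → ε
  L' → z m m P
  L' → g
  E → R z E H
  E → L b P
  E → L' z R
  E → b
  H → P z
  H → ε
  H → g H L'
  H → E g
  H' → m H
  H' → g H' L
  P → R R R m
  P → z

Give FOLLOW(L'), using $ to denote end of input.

{ $, b, g, m, z }

In R → z L' b: add FIRST(b) = { b }.
In R → L' g: add FIRST(g) = { g }.
In E → L' z R: add FIRST(z R) = { z }.
In H → g H L': L' is at the end, add FOLLOW(H) = { $, b, g, m, z }.
Union: FOLLOW(L') = { $, b, g, m, z }.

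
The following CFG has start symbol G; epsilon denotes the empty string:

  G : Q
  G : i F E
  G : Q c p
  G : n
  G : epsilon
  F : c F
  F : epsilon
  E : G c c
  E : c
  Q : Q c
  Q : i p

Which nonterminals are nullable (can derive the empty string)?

Directly nullable (have an epsilon-production): G, F.
No other nonterminal has a production whose RHS symbols are all nullable.

{ F, G }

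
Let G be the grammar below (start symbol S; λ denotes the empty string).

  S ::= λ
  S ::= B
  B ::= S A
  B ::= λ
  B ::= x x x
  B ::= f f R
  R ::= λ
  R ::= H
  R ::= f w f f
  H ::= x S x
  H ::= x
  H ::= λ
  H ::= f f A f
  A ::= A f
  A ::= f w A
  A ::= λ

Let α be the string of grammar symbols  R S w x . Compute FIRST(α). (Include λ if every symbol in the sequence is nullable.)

Add FIRST(R)\{λ} = { f, x }; R is nullable, continue.
Add FIRST(S)\{λ} = { f, x }; S is nullable, continue.
w is a terminal; add {w} and stop.

{ f, w, x }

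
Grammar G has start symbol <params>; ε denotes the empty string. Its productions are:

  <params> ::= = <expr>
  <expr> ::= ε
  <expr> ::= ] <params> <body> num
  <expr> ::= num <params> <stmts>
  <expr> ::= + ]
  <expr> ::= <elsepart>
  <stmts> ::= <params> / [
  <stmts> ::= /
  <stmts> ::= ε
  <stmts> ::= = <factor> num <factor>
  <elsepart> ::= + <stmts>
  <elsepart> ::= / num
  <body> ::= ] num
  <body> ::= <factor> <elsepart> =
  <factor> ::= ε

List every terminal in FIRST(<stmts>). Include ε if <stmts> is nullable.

From <stmts> ::= <params> / [: add FIRST(<params>) = { = }.
<stmts> ::= / contributes {/}.
<stmts> ::= ε contributes ε.
<stmts> ::= = <factor> num <factor> contributes {=}.
Union: FIRST(<stmts>) = { /, =, ε }.

{ /, =, ε }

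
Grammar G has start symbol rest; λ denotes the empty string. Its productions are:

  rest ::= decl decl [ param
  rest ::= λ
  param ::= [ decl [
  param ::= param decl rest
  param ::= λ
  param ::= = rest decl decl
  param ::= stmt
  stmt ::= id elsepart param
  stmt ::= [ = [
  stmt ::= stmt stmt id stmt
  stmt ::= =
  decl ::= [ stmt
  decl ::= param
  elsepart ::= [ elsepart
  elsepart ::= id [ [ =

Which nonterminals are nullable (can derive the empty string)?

Directly nullable (have an λ-production): rest, param.
decl ::= param with every symbol nullable, so decl is nullable.
No other nonterminal has a production whose RHS symbols are all nullable.

{ decl, param, rest }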